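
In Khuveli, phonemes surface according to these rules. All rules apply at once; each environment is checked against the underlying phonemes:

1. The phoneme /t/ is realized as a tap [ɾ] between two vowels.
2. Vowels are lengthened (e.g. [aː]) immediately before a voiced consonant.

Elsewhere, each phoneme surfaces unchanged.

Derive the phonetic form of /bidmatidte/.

/b/ stays [b].
Rule 2 applies to /i/ (between /b/ and /d/: before a voiced consonant) → [iː].
/d/ (between /i/ and /m/) is unaffected → [d].
/m/ (between /d/ and /a/) is unaffected → [m].
/a/ (between /m/ and /t/) is in the target of rule 2 but the environment (before a voiced consonant) is not met → [a].
/t/ (between /a/ and /i/) occurs between two vowels → [ɾ] by rule 1.
/i/ — between /t/ and /d/, before a voiced consonant — surfaces as [iː] (rule 2).
/d/ (between /i/ and /t/): no rule targets it → [d].
/t/ (between /d/ and /e/): rule 1 targets it, but not between two vowels → unchanged [t].
/e/ (word-final) is in the target of rule 2 but the environment (before a voiced consonant) is not met → [e].

[biːdmaɾiːdte]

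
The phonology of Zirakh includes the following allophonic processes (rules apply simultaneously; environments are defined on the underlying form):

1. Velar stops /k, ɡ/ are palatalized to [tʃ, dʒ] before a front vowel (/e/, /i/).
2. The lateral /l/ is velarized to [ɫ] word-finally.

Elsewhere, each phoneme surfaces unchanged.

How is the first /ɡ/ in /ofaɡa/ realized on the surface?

/ɡ/ — between /a/ and /a/; rule 1 does not apply here → [ɡ].

[ɡ]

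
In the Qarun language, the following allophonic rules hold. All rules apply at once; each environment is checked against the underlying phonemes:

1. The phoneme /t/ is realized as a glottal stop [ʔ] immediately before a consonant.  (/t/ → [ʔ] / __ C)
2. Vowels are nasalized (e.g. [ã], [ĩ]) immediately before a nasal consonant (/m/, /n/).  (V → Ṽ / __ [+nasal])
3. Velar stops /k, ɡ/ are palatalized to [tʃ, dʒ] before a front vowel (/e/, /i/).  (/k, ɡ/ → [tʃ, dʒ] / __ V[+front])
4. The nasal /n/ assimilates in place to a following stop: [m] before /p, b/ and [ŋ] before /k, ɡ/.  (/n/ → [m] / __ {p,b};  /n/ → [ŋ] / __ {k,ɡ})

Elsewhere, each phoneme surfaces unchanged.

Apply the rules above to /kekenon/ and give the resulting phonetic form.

/k/ meets the environment for rule 3 (before a front vowel) → [tʃ].
/e/ (between /k/ and /k/) is in the target of rule 2 but the environment (before a nasal consonant) is not met → [e].
Rule 3 applies to /k/ (between /e/ and /e/: before a front vowel) → [tʃ].
/e/ — between /k/ and /n/, before a nasal consonant — surfaces as [ẽ] (rule 2).
/n/ — between /e/ and /o/; rule 4 does not apply here → [n].
/o/ (between /n/ and /n/): before a nasal consonant, so rule 2 applies → [õ].
/n/ (word-final) fails the environment for rule 4, so it stays [n].

[tʃetʃẽnõn]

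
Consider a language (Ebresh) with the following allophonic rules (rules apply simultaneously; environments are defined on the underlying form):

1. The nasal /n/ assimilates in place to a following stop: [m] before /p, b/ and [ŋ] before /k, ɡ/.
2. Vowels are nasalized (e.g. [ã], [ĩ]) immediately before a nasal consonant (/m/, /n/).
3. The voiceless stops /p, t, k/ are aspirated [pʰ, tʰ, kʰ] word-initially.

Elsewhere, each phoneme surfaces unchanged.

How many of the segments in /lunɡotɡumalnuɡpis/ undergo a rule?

3

Segments that undergo a rule: /u/ → [ũ] (rule 2); /n/ → [ŋ] (rule 1); /u/ → [ũ] (rule 2).
All other segments surface unchanged.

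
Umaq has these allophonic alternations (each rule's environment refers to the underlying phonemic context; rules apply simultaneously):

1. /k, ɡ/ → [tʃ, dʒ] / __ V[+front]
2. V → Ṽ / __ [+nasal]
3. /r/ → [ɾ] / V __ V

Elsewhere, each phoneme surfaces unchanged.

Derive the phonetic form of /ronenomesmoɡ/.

/r/ (word-initial): rule 3 targets it, but not between two vowels → unchanged [r].
/o/ (between /r/ and /n/): before a nasal consonant, so rule 2 applies → [õ].
/n/ stays [n].
/e/ (between /n/ and /n/) occurs before a nasal consonant → [ẽ] by rule 2.
/n/ (between /e/ and /o/): no rule targets it → [n].
/o/ — between /n/ and /m/, before a nasal consonant — surfaces as [õ] (rule 2).
/m/ (between /o/ and /e/): no rule targets it → [m].
/e/ (between /m/ and /s/) fails the environment for rule 2, so it stays [e].
/s/ — not in any rule's target class → [s].
/m/ — not in any rule's target class → [m].
/o/ (between /m/ and /ɡ/): rule 2 targets it, but not before a nasal consonant → unchanged [o].
/ɡ/ — word-final; rule 1 does not apply here → [ɡ].

[rõnẽnõmesmoɡ]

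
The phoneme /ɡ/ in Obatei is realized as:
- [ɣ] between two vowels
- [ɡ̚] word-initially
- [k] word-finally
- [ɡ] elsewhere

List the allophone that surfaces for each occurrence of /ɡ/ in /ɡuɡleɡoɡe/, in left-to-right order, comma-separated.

[ɡ̚], [ɡ], [ɣ], [ɣ]

Occurrence 1 (position 1): word-initially → [ɡ̚].
Occurrence 2 (position 3): no conditioning environment matches → elsewhere allophone [ɡ].
Occurrence 3 (position 6): between two vowels → [ɣ].
Occurrence 4 (position 8): between two vowels → [ɣ].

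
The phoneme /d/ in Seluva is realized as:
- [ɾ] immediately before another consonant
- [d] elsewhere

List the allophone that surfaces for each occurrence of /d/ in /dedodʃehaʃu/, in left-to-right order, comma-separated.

[d], [d], [ɾ]

Occurrence 1 (position 1): no conditioning environment matches → elsewhere allophone [d].
Occurrence 2 (position 3): no conditioning environment matches → elsewhere allophone [d].
Occurrence 3 (position 5): immediately before another consonant → [ɾ].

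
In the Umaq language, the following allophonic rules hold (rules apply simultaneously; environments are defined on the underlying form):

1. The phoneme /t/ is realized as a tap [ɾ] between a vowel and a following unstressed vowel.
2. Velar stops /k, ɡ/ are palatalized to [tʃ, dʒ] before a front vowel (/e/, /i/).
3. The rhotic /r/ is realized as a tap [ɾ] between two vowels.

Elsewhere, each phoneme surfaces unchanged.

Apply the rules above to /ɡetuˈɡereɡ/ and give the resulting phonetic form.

/ɡ/ (word-initial) occurs before a front vowel → [dʒ] by rule 2.
/t/ (between /e/ and /u/): between a vowel and a following unstressed vowel, so rule 1 applies → [ɾ].
/ɡ/ — between /u/ and /e/, before a front vowel — surfaces as [dʒ] (rule 2).
Rule 3 applies to /r/ (between /e/ and /e/: between two vowels) → [ɾ].
/ɡ/ — word-final; rule 2 does not apply here → [ɡ].

[dʒeɾuˈdʒeɾeɡ]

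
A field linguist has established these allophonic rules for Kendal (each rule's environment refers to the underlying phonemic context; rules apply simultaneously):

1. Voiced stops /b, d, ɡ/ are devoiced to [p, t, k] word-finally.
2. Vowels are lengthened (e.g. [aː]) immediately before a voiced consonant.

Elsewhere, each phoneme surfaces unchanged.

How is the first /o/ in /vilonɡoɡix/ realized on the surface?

Rule 2 applies to /o/ (between /l/ and /n/: before a voiced consonant) → [oː].

[oː]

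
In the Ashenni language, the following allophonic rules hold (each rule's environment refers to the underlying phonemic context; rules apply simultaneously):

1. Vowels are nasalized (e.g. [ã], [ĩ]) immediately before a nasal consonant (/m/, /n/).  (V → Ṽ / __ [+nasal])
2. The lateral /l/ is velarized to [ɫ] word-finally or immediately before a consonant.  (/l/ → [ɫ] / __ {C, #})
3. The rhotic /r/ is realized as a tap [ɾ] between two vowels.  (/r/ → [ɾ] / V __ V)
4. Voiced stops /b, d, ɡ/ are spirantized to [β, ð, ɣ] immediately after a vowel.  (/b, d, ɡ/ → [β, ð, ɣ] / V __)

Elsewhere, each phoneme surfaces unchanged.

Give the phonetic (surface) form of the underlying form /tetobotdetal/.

/e/ (between /t/ and /t/) is in the target of rule 1 but the environment (before a nasal consonant) is not met → [e].
/o/ (between /t/ and /b/): rule 1 targets it, but not before a nasal consonant → unchanged [o].
Rule 4 applies to /b/ (between /o/ and /o/: immediately after a vowel) → [β].
/o/ (between /b/ and /t/): rule 1 targets it, but not before a nasal consonant → unchanged [o].
/d/ (between /t/ and /e/): rule 4 targets it, but not immediately after a vowel → unchanged [d].
/e/ (between /d/ and /t/) fails the environment for rule 1, so it stays [e].
/a/ (between /t/ and /l/) fails the environment for rule 1, so it stays [a].
Rule 2 applies to /l/ (word-final: word-finally or immediately before a consonant) → [ɫ].

[tetoβotdetaɫ]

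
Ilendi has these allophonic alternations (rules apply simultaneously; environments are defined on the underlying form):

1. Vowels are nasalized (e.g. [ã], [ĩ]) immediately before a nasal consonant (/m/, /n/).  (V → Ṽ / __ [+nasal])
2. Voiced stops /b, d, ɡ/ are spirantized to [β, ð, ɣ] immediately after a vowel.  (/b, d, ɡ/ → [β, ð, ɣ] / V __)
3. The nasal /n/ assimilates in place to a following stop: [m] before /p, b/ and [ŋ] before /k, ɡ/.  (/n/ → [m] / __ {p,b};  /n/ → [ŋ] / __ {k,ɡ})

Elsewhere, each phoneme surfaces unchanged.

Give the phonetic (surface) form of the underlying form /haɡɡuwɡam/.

[haɣɡuwɡãm]

/h/ stays [h].
/a/ — between /h/ and /ɡ/; rule 1 does not apply here → [a].
/ɡ/ (between /a/ and /ɡ/) occurs immediately after a vowel → [ɣ] by rule 2.
/ɡ/ — between /ɡ/ and /u/; rule 2 does not apply here → [ɡ].
/u/ (between /ɡ/ and /w/): rule 1 targets it, but not before a nasal consonant → unchanged [u].
/w/ — not in any rule's target class → [w].
/ɡ/ (between /w/ and /a/) fails the environment for rule 2, so it stays [ɡ].
/a/ meets the environment for rule 1 (before a nasal consonant) → [ã].
/m/ stays [m].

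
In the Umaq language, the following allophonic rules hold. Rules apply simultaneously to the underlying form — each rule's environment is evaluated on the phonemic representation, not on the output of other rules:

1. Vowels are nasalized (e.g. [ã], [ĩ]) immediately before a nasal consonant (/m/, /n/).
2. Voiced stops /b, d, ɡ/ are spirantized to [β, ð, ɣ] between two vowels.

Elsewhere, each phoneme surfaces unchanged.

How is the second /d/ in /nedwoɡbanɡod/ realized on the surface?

/d/ (word-final): rule 2 targets it, but not between two vowels → unchanged [d].

[d]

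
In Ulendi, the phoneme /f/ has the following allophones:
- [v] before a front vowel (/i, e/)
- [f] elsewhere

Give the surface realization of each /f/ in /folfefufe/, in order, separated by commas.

[f], [v], [f], [v]

Occurrence 1 (position 1): no conditioning environment matches → elsewhere allophone [f].
Occurrence 2 (position 4): before a front vowel (/i, e/) → [v].
Occurrence 3 (position 6): no conditioning environment matches → elsewhere allophone [f].
Occurrence 4 (position 8): before a front vowel (/i, e/) → [v].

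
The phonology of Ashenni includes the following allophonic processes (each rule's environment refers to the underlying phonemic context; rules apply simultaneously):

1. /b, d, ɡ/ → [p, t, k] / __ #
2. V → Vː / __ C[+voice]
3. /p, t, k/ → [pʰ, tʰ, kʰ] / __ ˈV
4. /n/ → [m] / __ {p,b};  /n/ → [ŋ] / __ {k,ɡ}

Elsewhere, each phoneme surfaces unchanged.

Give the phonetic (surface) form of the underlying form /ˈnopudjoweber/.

/n/ — word-initial; rule 4 does not apply here → [n].
/o/ (between /n/ and /p/) fails the environment for rule 2, so it stays [o].
/p/ — between /o/ and /u/; rule 3 does not apply here → [p].
Rule 2 applies to /u/ (between /p/ and /d/: before a voiced consonant) → [uː].
/d/ — between /u/ and /j/; rule 1 does not apply here → [d].
Rule 2 applies to /o/ (between /j/ and /w/: before a voiced consonant) → [oː].
/e/ (between /w/ and /b/): before a voiced consonant, so rule 2 applies → [eː].
/b/ (between /e/ and /e/): rule 1 targets it, but not word-finally → unchanged [b].
/e/ — between /b/ and /r/, before a voiced consonant — surfaces as [eː] (rule 2).

[ˈnopuːdjoːweːbeːr]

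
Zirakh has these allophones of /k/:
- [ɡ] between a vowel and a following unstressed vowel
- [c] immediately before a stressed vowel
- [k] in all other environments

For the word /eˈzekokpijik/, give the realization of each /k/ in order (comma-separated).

[ɡ], [k], [k]

Occurrence 1 (position 4): between a vowel and a following unstressed vowel → [ɡ].
Occurrence 2 (position 6): no conditioning environment matches → elsewhere allophone [k].
Occurrence 3 (position 11): no conditioning environment matches → elsewhere allophone [k].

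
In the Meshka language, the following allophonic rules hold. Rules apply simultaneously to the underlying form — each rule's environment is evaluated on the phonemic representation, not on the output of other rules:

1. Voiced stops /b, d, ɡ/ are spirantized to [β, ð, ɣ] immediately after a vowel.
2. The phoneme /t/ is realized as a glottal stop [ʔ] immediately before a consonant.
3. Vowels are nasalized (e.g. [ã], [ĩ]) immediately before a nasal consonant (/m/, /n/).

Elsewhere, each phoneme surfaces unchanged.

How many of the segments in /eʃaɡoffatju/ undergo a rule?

2

Segments that undergo a rule: /ɡ/ → [ɣ] (rule 1); /t/ → [ʔ] (rule 2).
All other segments surface unchanged.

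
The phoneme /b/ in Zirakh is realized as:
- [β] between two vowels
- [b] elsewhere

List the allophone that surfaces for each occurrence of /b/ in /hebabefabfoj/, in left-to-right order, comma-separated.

Occurrence 1 (position 3): between two vowels → [β].
Occurrence 2 (position 5): between two vowels → [β].
Occurrence 3 (position 9): no conditioning environment matches → elsewhere allophone [b].

[β], [β], [b]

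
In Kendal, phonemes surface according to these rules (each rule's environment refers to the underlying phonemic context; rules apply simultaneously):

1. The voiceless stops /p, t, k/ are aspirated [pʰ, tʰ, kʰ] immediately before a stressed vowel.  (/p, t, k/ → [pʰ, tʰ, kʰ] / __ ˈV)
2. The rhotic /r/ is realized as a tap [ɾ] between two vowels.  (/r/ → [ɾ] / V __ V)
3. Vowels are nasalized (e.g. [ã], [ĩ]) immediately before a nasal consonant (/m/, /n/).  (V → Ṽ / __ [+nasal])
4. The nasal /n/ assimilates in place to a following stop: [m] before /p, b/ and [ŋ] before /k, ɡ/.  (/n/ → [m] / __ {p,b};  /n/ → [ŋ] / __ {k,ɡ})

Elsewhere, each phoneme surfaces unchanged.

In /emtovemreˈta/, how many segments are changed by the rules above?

3

Segments that undergo a rule: /e/ → [ẽ] (rule 3); /e/ → [ẽ] (rule 3); /t/ → [tʰ] (rule 1).
All other segments surface unchanged.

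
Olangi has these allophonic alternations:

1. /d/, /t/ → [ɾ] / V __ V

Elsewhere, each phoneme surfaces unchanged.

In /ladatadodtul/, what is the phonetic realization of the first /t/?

[ɾ]

Rule 1 applies to /t/ (between /a/ and /a/: between two vowels) → [ɾ].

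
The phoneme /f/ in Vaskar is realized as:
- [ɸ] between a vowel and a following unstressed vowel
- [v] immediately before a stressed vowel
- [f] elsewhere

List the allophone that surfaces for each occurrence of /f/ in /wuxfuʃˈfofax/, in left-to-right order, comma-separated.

Occurrence 1 (position 4): no conditioning environment matches → elsewhere allophone [f].
Occurrence 2 (position 7): immediately before a stressed vowel → [v].
Occurrence 3 (position 9): between a vowel and a following unstressed vowel → [ɸ].

[f], [v], [ɸ]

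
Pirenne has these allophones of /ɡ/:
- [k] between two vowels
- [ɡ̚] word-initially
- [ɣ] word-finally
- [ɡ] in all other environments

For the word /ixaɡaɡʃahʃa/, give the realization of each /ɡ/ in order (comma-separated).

Occurrence 1 (position 4): between two vowels → [k].
Occurrence 2 (position 6): no conditioning environment matches → elsewhere allophone [ɡ].

[k], [ɡ]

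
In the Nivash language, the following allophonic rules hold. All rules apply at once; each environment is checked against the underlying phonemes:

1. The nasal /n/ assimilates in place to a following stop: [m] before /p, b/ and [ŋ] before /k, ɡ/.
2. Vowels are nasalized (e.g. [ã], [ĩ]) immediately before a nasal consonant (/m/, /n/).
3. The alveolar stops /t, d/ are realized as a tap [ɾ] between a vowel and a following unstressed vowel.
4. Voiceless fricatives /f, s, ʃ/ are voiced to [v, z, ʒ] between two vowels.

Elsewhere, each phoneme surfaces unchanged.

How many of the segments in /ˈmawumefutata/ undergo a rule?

4

Segments that undergo a rule: /u/ → [ũ] (rule 2); /f/ → [v] (rule 4); /t/ → [ɾ] (rule 3); /t/ → [ɾ] (rule 3).
All other segments surface unchanged.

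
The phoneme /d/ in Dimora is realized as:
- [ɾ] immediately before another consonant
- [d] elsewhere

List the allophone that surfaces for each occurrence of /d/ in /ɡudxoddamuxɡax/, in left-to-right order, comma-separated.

[ɾ], [ɾ], [d]

Occurrence 1 (position 3): immediately before another consonant → [ɾ].
Occurrence 2 (position 6): immediately before another consonant → [ɾ].
Occurrence 3 (position 7): no conditioning environment matches → elsewhere allophone [d].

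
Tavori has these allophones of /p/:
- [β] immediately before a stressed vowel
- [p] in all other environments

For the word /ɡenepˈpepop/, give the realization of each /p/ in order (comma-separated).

[p], [β], [p], [p]

Occurrence 1 (position 5): no conditioning environment matches → elsewhere allophone [p].
Occurrence 2 (position 6): immediately before a stressed vowel → [β].
Occurrence 3 (position 8): no conditioning environment matches → elsewhere allophone [p].
Occurrence 4 (position 10): no conditioning environment matches → elsewhere allophone [p].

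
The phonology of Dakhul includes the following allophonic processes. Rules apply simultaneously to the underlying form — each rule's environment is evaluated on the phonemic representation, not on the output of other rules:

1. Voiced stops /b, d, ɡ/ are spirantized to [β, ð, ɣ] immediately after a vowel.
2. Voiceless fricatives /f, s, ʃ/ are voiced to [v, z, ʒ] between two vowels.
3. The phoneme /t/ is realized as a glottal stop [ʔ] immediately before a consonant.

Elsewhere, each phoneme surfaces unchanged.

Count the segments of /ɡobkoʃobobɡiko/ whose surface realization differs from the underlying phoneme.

Segments that undergo a rule: /b/ → [β] (rule 1); /ʃ/ → [ʒ] (rule 2); /b/ → [β] (rule 1); /b/ → [β] (rule 1).
All other segments surface unchanged.

4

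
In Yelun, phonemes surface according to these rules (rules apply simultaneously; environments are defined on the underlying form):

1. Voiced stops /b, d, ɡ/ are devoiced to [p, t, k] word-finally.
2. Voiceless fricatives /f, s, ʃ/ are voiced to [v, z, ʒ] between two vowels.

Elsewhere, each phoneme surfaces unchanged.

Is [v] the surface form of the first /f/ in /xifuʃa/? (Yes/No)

Yes

/f/ (between /i/ and /u/): between two vowels, so rule 2 applies → [v].
The actual realization is [v], which matches [v].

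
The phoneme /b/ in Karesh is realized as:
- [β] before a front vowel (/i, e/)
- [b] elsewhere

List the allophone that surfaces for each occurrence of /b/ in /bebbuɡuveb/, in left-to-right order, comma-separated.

[β], [b], [b], [b]

Occurrence 1 (position 1): before a front vowel (/i, e/) → [β].
Occurrence 2 (position 3): no conditioning environment matches → elsewhere allophone [b].
Occurrence 3 (position 4): no conditioning environment matches → elsewhere allophone [b].
Occurrence 4 (position 10): no conditioning environment matches → elsewhere allophone [b].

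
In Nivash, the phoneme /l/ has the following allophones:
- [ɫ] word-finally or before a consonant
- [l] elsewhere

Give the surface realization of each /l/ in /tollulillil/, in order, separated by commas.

[ɫ], [l], [l], [ɫ], [l], [ɫ]

Occurrence 1 (position 3): word-finally or before a consonant → [ɫ].
Occurrence 2 (position 4): no conditioning environment matches → elsewhere allophone [l].
Occurrence 3 (position 6): no conditioning environment matches → elsewhere allophone [l].
Occurrence 4 (position 8): word-finally or before a consonant → [ɫ].
Occurrence 5 (position 9): no conditioning environment matches → elsewhere allophone [l].
Occurrence 6 (position 11): word-finally or before a consonant → [ɫ].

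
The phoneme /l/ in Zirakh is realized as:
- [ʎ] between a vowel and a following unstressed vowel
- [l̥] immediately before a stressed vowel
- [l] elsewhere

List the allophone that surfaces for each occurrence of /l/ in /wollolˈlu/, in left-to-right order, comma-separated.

Occurrence 1 (position 3): no conditioning environment matches → elsewhere allophone [l].
Occurrence 2 (position 4): no conditioning environment matches → elsewhere allophone [l].
Occurrence 3 (position 6): no conditioning environment matches → elsewhere allophone [l].
Occurrence 4 (position 7): immediately before a stressed vowel → [l̥].

[l], [l], [l], [l̥]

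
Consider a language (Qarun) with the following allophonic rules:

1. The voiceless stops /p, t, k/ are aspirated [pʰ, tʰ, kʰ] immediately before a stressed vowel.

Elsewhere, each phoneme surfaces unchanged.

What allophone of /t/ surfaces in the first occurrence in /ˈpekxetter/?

/t/ (between /e/ and /t/) fails the environment for rule 1, so it stays [t].

[t]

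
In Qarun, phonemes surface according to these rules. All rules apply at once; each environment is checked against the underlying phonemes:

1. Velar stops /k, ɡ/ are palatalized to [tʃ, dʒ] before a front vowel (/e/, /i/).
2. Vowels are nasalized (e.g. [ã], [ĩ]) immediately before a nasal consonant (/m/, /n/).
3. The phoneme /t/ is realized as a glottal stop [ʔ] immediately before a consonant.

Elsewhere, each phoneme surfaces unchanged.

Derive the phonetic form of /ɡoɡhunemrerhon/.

[ɡoɡhũnẽmrerhõn]

/ɡ/ — word-initial; rule 1 does not apply here → [ɡ].
/o/ (between /ɡ/ and /ɡ/) fails the environment for rule 2, so it stays [o].
/ɡ/ (between /o/ and /h/) is in the target of rule 1 but the environment (before a front vowel) is not met → [ɡ].
/h/ stays [h].
/u/ (between /h/ and /n/): before a nasal consonant, so rule 2 applies → [ũ].
/n/ (between /u/ and /e/): no rule targets it → [n].
/e/ meets the environment for rule 2 (before a nasal consonant) → [ẽ].
/m/ (between /e/ and /r/) is unaffected → [m].
/r/ (between /m/ and /e/) is unaffected → [r].
/e/ — between /r/ and /r/; rule 2 does not apply here → [e].
/r/ — not in any rule's target class → [r].
/h/ (between /r/ and /o/) is unaffected → [h].
/o/ meets the environment for rule 2 (before a nasal consonant) → [õ].
/n/ (word-final): no rule targets it → [n].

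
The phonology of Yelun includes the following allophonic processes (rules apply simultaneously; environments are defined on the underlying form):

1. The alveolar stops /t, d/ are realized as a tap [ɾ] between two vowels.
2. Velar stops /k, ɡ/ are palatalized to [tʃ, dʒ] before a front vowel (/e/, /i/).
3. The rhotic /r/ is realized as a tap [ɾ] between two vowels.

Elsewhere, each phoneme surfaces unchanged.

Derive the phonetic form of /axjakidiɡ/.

[axjatʃiɾiɡ]

/k/ — between /a/ and /i/, before a front vowel — surfaces as [tʃ] (rule 2).
Rule 1 applies to /d/ (between /i/ and /i/: between two vowels) → [ɾ].
/ɡ/ (word-final) is in the target of rule 2 but the environment (before a front vowel) is not met → [ɡ].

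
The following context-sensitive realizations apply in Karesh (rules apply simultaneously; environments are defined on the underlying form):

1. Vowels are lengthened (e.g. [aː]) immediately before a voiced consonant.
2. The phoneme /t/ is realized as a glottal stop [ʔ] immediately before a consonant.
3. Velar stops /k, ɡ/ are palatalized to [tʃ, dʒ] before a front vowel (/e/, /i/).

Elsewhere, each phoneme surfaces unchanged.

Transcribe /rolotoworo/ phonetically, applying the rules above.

[roːlotoːwoːro]

/r/ (word-initial): no rule targets it → [r].
/o/ meets the environment for rule 1 (before a voiced consonant) → [oː].
/l/ stays [l].
/o/ — between /l/ and /t/; rule 1 does not apply here → [o].
/t/ (between /o/ and /o/) is in the target of rule 2 but the environment (immediately before a consonant) is not met → [t].
/o/ meets the environment for rule 1 (before a voiced consonant) → [oː].
/w/ — not in any rule's target class → [w].
Rule 1 applies to /o/ (between /w/ and /r/: before a voiced consonant) → [oː].
/r/ — not in any rule's target class → [r].
/o/ (word-final) fails the environment for rule 1, so it stays [o].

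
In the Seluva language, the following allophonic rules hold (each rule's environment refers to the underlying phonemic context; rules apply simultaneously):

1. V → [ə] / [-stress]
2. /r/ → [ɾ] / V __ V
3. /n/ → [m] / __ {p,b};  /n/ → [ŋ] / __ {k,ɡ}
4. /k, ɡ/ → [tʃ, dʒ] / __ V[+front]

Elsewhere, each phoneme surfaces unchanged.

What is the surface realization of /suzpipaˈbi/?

[səzpəpəˈbi]

/s/ — not in any rule's target class → [s].
/u/ meets the environment for rule 1 (in an unstressed syllable) → [ə].
/z/ stays [z].
/p/ stays [p].
/i/ (between /p/ and /p/): in an unstressed syllable, so rule 1 applies → [ə].
/p/ stays [p].
Rule 1 applies to /a/ (between /p/ and /b/: in an unstressed syllable) → [ə].
/b/ stays [b].
/i/ (word-final) is in the target of rule 1 but the environment (in an unstressed syllable) is not met → [i].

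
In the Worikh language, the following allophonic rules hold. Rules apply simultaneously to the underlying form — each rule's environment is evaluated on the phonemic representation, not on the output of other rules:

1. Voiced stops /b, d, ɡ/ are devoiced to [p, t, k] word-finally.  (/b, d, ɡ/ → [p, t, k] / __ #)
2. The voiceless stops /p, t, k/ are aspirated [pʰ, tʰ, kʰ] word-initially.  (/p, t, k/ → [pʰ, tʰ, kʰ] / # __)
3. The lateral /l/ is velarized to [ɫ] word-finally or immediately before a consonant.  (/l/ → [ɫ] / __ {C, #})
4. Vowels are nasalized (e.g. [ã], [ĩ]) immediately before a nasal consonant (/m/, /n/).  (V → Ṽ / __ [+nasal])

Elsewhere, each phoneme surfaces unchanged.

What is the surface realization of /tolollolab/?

/t/ meets the environment for rule 2 (word-initially) → [tʰ].
/o/ (between /t/ and /l/) is in the target of rule 4 but the environment (before a nasal consonant) is not met → [o].
/l/ (between /o/ and /o/) fails the environment for rule 3, so it stays [l].
/o/ (between /l/ and /l/) is in the target of rule 4 but the environment (before a nasal consonant) is not met → [o].
Rule 3 applies to /l/ (between /o/ and /l/: word-finally or immediately before a consonant) → [ɫ].
/l/ (between /l/ and /o/): rule 3 targets it, but not word-finally or immediately before a consonant → unchanged [l].
/o/ (between /l/ and /l/): rule 4 targets it, but not before a nasal consonant → unchanged [o].
/l/ (between /o/ and /a/) fails the environment for rule 3, so it stays [l].
/a/ — between /l/ and /b/; rule 4 does not apply here → [a].
/b/ — word-final, word-finally — surfaces as [p] (rule 1).

[tʰoloɫlolap]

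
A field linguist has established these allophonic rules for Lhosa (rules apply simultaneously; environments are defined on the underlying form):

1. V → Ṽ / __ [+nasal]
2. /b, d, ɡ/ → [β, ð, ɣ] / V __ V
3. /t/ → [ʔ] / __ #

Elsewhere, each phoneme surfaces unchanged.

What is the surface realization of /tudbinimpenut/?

[tudbĩnĩmpẽnuʔ]

/t/ (word-initial): rule 3 targets it, but not word-finally → unchanged [t].
/u/ (between /t/ and /d/) is in the target of rule 1 but the environment (before a nasal consonant) is not met → [u].
/d/ (between /u/ and /b/) is in the target of rule 2 but the environment (between two vowels) is not met → [d].
/b/ (between /d/ and /i/) fails the environment for rule 2, so it stays [b].
Rule 1 applies to /i/ (between /b/ and /n/: before a nasal consonant) → [ĩ].
/i/ (between /n/ and /m/) occurs before a nasal consonant → [ĩ] by rule 1.
/e/ (between /p/ and /n/): before a nasal consonant, so rule 1 applies → [ẽ].
/u/ (between /n/ and /t/) is in the target of rule 1 but the environment (before a nasal consonant) is not met → [u].
/t/ meets the environment for rule 3 (word-finally) → [ʔ].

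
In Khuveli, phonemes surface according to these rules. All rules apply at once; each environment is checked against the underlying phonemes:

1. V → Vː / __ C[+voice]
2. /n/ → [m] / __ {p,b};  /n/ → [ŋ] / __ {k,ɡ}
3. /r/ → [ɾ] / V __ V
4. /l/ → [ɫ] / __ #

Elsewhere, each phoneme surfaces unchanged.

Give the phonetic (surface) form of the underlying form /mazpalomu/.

[maːzpaːloːmu]

/m/ (word-initial) is unaffected → [m].
/a/ meets the environment for rule 1 (before a voiced consonant) → [aː].
/z/ — not in any rule's target class → [z].
/p/ — not in any rule's target class → [p].
/a/ (between /p/ and /l/) occurs before a voiced consonant → [aː] by rule 1.
/l/ (between /a/ and /o/): rule 4 targets it, but not word-finally → unchanged [l].
/o/ meets the environment for rule 1 (before a voiced consonant) → [oː].
/m/ (between /o/ and /u/) is unaffected → [m].
/u/ (word-final) is in the target of rule 1 but the environment (before a voiced consonant) is not met → [u].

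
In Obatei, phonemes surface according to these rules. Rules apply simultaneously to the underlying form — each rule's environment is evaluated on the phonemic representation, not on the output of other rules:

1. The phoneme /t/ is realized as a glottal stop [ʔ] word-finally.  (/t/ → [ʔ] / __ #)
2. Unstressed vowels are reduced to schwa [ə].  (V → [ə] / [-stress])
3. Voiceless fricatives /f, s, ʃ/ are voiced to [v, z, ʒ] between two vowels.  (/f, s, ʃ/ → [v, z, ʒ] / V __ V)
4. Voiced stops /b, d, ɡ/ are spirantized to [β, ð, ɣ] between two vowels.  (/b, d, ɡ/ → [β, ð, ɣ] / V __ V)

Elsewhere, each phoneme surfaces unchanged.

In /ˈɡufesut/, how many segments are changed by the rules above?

5

Segments that undergo a rule: /f/ → [v] (rule 3); /e/ → [ə] (rule 2); /s/ → [z] (rule 3); /u/ → [ə] (rule 2); /t/ → [ʔ] (rule 1).
All other segments surface unchanged.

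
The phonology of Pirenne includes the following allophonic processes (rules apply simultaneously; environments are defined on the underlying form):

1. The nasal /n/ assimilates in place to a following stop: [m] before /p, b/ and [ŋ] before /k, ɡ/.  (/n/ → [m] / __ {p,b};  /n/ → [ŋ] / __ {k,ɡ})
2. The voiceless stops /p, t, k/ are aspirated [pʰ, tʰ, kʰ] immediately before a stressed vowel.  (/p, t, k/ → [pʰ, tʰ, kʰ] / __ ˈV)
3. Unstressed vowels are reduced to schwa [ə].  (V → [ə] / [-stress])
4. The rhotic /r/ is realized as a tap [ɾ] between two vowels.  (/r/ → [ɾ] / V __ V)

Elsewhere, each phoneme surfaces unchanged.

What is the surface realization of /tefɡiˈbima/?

/t/ — word-initial; rule 2 does not apply here → [t].
/e/ (between /t/ and /f/): in an unstressed syllable, so rule 3 applies → [ə].
/f/ — not in any rule's target class → [f].
/ɡ/ (between /f/ and /i/): no rule targets it → [ɡ].
Rule 3 applies to /i/ (between /ɡ/ and /b/: in an unstressed syllable) → [ə].
/b/ — not in any rule's target class → [b].
/i/ (between /b/ and /m/): rule 3 targets it, but not in an unstressed syllable → unchanged [i].
/m/ — not in any rule's target class → [m].
/a/ meets the environment for rule 3 (in an unstressed syllable) → [ə].

[təfɡəˈbimə]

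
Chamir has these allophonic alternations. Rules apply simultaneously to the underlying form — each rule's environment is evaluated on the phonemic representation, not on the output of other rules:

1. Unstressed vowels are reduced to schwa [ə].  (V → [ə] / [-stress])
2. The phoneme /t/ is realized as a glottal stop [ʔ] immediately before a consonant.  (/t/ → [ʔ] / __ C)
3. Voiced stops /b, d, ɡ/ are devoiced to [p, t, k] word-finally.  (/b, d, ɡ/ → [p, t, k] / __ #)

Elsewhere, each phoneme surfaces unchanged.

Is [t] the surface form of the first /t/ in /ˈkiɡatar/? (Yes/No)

/t/ (between /a/ and /a/) fails the environment for rule 2, so it stays [t].
The actual realization is [t], which matches [t].

Yes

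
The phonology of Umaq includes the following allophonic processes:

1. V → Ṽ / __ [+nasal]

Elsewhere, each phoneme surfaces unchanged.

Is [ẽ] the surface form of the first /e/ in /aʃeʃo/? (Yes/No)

No

/e/ — between /ʃ/ and /ʃ/; rule 1 does not apply here → [e].
The actual realization is [e], not [ẽ].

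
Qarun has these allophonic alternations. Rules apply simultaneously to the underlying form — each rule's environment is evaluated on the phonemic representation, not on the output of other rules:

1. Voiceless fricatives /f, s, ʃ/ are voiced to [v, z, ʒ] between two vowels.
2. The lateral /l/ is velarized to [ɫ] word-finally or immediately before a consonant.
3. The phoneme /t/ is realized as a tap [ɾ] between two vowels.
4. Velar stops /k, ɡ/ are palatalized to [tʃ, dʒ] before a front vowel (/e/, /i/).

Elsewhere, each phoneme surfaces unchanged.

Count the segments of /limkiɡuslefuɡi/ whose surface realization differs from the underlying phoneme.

3

Segments that undergo a rule: /k/ → [tʃ] (rule 4); /f/ → [v] (rule 1); /ɡ/ → [dʒ] (rule 4).
All other segments surface unchanged.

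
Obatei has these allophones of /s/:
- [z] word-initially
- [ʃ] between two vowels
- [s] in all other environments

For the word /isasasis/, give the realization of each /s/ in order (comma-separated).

Occurrence 1 (position 2): between two vowels → [ʃ].
Occurrence 2 (position 4): between two vowels → [ʃ].
Occurrence 3 (position 6): between two vowels → [ʃ].
Occurrence 4 (position 8): no conditioning environment matches → elsewhere allophone [s].

[ʃ], [ʃ], [ʃ], [s]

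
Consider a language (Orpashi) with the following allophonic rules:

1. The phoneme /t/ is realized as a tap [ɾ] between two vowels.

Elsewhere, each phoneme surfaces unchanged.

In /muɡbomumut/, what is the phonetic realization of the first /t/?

[t]

/t/ (word-final) is in the target of rule 1 but the environment (between two vowels) is not met → [t].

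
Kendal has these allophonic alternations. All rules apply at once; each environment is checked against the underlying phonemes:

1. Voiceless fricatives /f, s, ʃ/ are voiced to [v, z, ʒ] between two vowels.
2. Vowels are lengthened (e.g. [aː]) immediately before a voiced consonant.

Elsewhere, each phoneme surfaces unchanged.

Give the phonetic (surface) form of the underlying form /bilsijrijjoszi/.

/b/ (word-initial): no rule targets it → [b].
/i/ — between /b/ and /l/, before a voiced consonant — surfaces as [iː] (rule 2).
/l/ — not in any rule's target class → [l].
/s/ (between /l/ and /i/) fails the environment for rule 1, so it stays [s].
/i/ (between /s/ and /j/) occurs before a voiced consonant → [iː] by rule 2.
/j/ (between /i/ and /r/): no rule targets it → [j].
/r/ — not in any rule's target class → [r].
/i/ (between /r/ and /j/) occurs before a voiced consonant → [iː] by rule 2.
/j/ (between /i/ and /j/) is unaffected → [j].
/j/ stays [j].
/o/ (between /j/ and /s/) is in the target of rule 2 but the environment (before a voiced consonant) is not met → [o].
/s/ (between /o/ and /z/): rule 1 targets it, but not between two vowels → unchanged [s].
/z/ — not in any rule's target class → [z].
/i/ (word-final) fails the environment for rule 2, so it stays [i].

[biːlsiːjriːjjoszi]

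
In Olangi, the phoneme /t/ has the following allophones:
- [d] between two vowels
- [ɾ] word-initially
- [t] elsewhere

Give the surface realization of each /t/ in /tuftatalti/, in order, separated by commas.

[ɾ], [t], [d], [t]

Occurrence 1 (position 1): word-initially → [ɾ].
Occurrence 2 (position 4): no conditioning environment matches → elsewhere allophone [t].
Occurrence 3 (position 6): between two vowels → [d].
Occurrence 4 (position 9): no conditioning environment matches → elsewhere allophone [t].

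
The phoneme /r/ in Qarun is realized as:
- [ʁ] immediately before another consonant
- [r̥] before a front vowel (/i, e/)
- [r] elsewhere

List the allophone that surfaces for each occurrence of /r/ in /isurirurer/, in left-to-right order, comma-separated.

[r̥], [r], [r̥], [r]

Occurrence 1 (position 4): before a front vowel (/i, e/) → [r̥].
Occurrence 2 (position 6): no conditioning environment matches → elsewhere allophone [r].
Occurrence 3 (position 8): before a front vowel (/i, e/) → [r̥].
Occurrence 4 (position 10): no conditioning environment matches → elsewhere allophone [r].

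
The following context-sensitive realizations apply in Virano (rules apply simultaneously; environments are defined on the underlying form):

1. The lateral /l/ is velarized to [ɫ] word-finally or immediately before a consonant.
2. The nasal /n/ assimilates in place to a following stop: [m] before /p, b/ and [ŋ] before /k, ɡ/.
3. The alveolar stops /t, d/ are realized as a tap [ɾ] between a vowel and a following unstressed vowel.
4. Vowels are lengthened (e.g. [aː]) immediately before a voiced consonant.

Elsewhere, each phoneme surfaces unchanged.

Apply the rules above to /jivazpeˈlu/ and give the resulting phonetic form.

/j/ (word-initial) is unaffected → [j].
/i/ meets the environment for rule 4 (before a voiced consonant) → [iː].
/v/ — not in any rule's target class → [v].
/a/ meets the environment for rule 4 (before a voiced consonant) → [aː].
/z/ — not in any rule's target class → [z].
/p/ — not in any rule's target class → [p].
/e/ — between /p/ and /l/, before a voiced consonant — surfaces as [eː] (rule 4).
/l/ (between /e/ and /u/) is in the target of rule 1 but the environment (word-finally or immediately before a consonant) is not met → [l].
/u/ (word-final) is in the target of rule 4 but the environment (before a voiced consonant) is not met → [u].

[jiːvaːzpeːˈlu]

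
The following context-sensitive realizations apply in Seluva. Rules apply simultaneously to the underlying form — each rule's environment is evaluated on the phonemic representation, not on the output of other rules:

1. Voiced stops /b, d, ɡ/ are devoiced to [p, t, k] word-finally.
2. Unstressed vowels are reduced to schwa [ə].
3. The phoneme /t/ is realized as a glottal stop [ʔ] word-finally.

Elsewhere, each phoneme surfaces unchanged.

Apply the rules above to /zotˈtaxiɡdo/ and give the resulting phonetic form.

/z/ stays [z].
Rule 2 applies to /o/ (between /z/ and /t/: in an unstressed syllable) → [ə].
/t/ (between /o/ and /t/) is in the target of rule 3 but the environment (word-finally) is not met → [t].
/t/ (between /t/ and /a/) fails the environment for rule 3, so it stays [t].
/a/ — between /t/ and /x/; rule 2 does not apply here → [a].
/x/ (between /a/ and /i/): no rule targets it → [x].
Rule 2 applies to /i/ (between /x/ and /ɡ/: in an unstressed syllable) → [ə].
/ɡ/ (between /i/ and /d/): rule 1 targets it, but not word-finally → unchanged [ɡ].
/d/ — between /ɡ/ and /o/; rule 1 does not apply here → [d].
/o/ — word-final, in an unstressed syllable — surfaces as [ə] (rule 2).

[zətˈtaxəɡdə]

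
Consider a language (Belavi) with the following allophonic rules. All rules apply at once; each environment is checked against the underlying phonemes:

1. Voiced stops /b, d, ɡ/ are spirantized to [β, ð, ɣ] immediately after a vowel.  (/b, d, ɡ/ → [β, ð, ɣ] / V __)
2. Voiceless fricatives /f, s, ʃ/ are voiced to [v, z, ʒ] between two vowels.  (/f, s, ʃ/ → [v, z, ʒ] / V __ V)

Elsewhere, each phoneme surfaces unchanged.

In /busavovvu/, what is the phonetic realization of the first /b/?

/b/ — word-initial; rule 1 does not apply here → [b].

[b]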